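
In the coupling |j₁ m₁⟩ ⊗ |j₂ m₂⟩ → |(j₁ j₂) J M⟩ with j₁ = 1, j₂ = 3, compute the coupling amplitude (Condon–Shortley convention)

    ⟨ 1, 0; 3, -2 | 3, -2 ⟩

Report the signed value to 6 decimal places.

√[7·1!1!5!/8! · 1!1!1!5!1!5!] = √(300)
  +(−1)^0/∏(0,1,1,1,0,4)! = 1/24  (running 1/24)
  +(−1)^1/∏(1,0,0,0,1,5)! = -1/120  (running 1/30)
⟨..|..⟩ = √(300)·(1/30) = +0.577350

+0.577350  (= +√(1/3))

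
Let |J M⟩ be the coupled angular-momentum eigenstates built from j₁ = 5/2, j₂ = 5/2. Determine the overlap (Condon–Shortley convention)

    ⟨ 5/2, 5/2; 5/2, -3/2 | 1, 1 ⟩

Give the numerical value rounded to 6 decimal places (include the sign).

+√(1/7) = +0.377964

j₁+j₂−J=4  J+j₁−j₂=1  J−j₁+j₂=1  j₁+j₂+J+1=7
(j₁±m₁, j₂±m₂, J±M) = (5,0,1,4,2,0)
P² = 576/7
sum k=0..0:
  [0] +1/24 = 1/24
S = 1/24
C² = P²·S² = 1/7 ; C = +0.377964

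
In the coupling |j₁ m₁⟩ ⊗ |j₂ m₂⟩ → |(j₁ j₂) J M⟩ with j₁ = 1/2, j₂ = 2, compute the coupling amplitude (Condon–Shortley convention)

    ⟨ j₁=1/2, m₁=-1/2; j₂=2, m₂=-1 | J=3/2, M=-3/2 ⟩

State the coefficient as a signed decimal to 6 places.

triangle: 1!×0!×3!/5! = 6/120
(j±m)!: 0!×1!×1!×3!×0!×3! = 36
prefactor² = (2J+1)×Δ×N² = 36/5
  k=1: −1/(1!×0!×0!×0!×0!×3!) = -1/6
Σ = -1/6  ⇒  CG² = 36/5×(-1/6)² = 1/5
CG = −√(1/5) = -0.447214

-0.447214  (= −√(1/5))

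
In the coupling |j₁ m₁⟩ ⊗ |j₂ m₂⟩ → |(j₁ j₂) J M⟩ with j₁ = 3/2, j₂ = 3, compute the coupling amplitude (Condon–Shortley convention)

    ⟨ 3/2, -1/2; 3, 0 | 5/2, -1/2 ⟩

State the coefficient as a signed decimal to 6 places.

−√(6/35) ≈ -0.414039

j₁+j₂−J=2  J+j₁−j₂=1  J−j₁+j₂=4  j₁+j₂+J+1=8
(j₁±m₁, j₂±m₂, J±M) = (1,2,3,3,2,3)
P² = 216/35
sum k=1..2:
  [1] −1/4 = -1/4
  [2] +1/12 = 1/12
S = -1/6
C² = P²·S² = 6/35 ; C = -0.414039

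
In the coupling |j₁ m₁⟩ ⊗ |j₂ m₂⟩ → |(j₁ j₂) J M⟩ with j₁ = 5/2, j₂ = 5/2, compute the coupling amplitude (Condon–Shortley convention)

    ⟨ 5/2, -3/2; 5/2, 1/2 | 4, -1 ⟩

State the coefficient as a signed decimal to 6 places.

−√(5/14) ≈ -0.597614

√[9·1!4!4!/10! · 1!4!3!2!3!5!] = √(10368/35)
  +(−1)^0/∏(0,1,4,3,0,1)! = 1/144  (running 1/144)
  +(−1)^1/∏(1,0,3,2,1,2)! = -1/24  (running -5/144)
⟨..|..⟩ = √(10368/35)·(-5/144) = -0.597614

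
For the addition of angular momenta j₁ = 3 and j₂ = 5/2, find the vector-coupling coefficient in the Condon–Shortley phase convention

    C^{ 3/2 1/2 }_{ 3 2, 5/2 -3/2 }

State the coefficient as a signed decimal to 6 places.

−√(1/21) = -0.218218

triangle: 4!*2!*1!/8! = 48/40320
(j±m)!: 5!*1!*1!*4!*2!*1! = 5760
prefactor² = (2J+1)*Δ*N² = 192/7
  k=0: +1/(0!*4!*1!*1!*1!*0!) = 1/24
  k=1: −1/(1!*3!*0!*0!*2!*1!) = -1/12
Σ = -1/24  ⇒  CG² = 192/7*(-1/24)² = 1/21
CG = −√(1/21) = -0.218218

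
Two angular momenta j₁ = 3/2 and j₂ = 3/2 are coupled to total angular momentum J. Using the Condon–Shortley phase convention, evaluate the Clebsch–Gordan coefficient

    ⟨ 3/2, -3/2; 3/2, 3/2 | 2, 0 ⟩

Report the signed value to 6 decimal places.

-0.500000

√[5·1!2!2!/6! · 0!3!3!0!2!2!] = √(4)
  +(−1)^1/∏(1,0,2,2,0,0)! = -1/4  (running -1/4)
⟨..|..⟩ = √(4)·(-1/4) = -0.500000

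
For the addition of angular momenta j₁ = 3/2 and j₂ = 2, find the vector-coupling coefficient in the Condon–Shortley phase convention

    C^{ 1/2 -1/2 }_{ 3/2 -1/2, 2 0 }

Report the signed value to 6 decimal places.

triangle: 3!×0!×1!/5! = 6/120
(j±m)!: 1!×2!×2!×2!×0!×1! = 8
prefactor² = (2J+1)×Δ×N² = 4/5
  k=2: +1/(2!×1!×0!×0!×0!×1!) = 1/2
Σ = 1/2  ⇒  CG² = 4/5×1/2² = 1/5
CG = +√(1/5) = +0.447214

+√(1/5) = +0.447214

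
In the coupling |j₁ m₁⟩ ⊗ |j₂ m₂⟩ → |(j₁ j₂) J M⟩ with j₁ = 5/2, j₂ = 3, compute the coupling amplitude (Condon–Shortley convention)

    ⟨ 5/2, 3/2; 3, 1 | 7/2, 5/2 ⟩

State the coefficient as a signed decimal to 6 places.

triangle: 2!·3!·4!/10! = 288/3628800
(j±m)!: 4!·1!·4!·2!·6!·1! = 829440
prefactor² = (2J+1)·Δ·N² = 18432/35
  k=0: +1/(0!·2!·1!·4!·2!·0!) = 1/96
  k=1: −1/(1!·1!·0!·3!·3!·1!) = -1/36
Σ = -5/288  ⇒  CG² = 18432/35·(-5/288)² = 10/63
CG = −√(10/63) = -0.398410

−√(10/63) ≈ -0.398410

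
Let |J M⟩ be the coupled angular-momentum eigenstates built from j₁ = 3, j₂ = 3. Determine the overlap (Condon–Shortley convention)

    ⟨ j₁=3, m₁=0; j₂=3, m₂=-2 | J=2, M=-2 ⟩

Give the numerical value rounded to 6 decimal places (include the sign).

−√(5/21) ≈ -0.487950

triangle: 4!*2!*2!/9! = 96/362880
(j±m)!: 3!*3!*1!*5!*0!*4! = 103680
prefactor² = (2J+1)*Δ*N² = 960/7
  k=1: −1/(1!*3!*2!*0!*0!*2!) = -1/24
Σ = -1/24  ⇒  CG² = 960/7*(-1/24)² = 5/21
CG = −√(5/21) = -0.487950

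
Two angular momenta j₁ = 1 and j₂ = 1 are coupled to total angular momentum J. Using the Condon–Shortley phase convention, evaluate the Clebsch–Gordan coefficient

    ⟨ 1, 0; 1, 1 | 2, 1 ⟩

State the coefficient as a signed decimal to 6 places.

+0.707107  (= +√(1/2))

√[5·0!2!2!/5! · 1!1!2!0!3!1!] = √(2)
  +(−1)^0/∏(0,0,1,2,1,0)! = 1/2  (running 1/2)
⟨..|..⟩ = √(2)·(1/2) = +0.707107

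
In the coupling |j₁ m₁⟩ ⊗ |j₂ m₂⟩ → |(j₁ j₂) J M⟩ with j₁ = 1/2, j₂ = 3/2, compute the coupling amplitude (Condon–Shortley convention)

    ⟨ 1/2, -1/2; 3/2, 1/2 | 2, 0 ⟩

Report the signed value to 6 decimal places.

+√(1/2) ≈ +0.707107

triangle: 0!*1!*3!/5! = 6/120
(j±m)!: 0!*1!*2!*1!*2!*2! = 8
prefactor² = (2J+1)*Δ*N² = 2
  k=0: +1/(0!*0!*1!*2!*0!*1!) = 1/2
Σ = 1/2  ⇒  CG² = 2*1/2² = 1/2
CG = +√(1/2) = +0.707107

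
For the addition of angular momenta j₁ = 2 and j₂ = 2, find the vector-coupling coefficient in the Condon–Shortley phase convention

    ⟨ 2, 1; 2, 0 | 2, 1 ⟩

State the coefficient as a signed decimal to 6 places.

-0.267261

triangle: 2!*2!*2!/7! = 8/5040
(j±m)!: 3!*1!*2!*2!*3!*1! = 144
prefactor² = (2J+1)*Δ*N² = 8/7
  k=0: +1/(0!*2!*1!*2!*1!*0!) = 1/4
  k=1: −1/(1!*1!*0!*1!*2!*1!) = -1/2
Σ = -1/4  ⇒  CG² = 8/7*(-1/4)² = 1/14
CG = −√(1/14) = -0.267261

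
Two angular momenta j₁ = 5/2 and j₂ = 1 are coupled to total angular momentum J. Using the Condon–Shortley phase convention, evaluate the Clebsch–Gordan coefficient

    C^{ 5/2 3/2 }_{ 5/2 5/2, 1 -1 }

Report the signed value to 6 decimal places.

√[6·1!4!1!/7! · 5!0!0!2!4!1!] = √(1152/7)
  +(−1)^0/∏(0,1,0,0,4,1)! = 1/24  (running 1/24)
⟨..|..⟩ = √(1152/7)·(1/24) = +0.534522

+√(2/7) ≈ +0.534522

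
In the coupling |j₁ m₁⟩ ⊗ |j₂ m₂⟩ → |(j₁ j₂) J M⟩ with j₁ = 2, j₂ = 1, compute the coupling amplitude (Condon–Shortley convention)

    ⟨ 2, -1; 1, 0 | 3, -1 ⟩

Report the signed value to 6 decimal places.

j₁+j₂−J=0  J+j₁−j₂=4  J−j₁+j₂=2  j₁+j₂+J+1=7
(j₁±m₁, j₂±m₂, J±M) = (1,3,1,1,2,4)
P² = 96/5
sum k=0..0:
  [0] +1/6 = 1/6
S = 1/6
C² = P²·S² = 8/15 ; C = +0.730297

+0.730297  (= +√(8/15))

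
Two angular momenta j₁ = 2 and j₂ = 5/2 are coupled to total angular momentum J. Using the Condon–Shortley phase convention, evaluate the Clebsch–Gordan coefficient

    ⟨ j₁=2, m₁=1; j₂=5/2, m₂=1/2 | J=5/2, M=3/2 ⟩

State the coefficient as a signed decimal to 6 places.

triangle: 2!·2!·3!/8! = 24/40320
(j±m)!: 3!·1!·3!·2!·4!·1! = 1728
prefactor² = (2J+1)·Δ·N² = 216/35
  k=0: +1/(0!·2!·1!·3!·1!·0!) = 1/12
  k=1: −1/(1!·1!·0!·2!·2!·1!) = -1/4
Σ = -1/6  ⇒  CG² = 216/35·(-1/6)² = 6/35
CG = −√(6/35) = -0.414039

−√(6/35) = -0.414039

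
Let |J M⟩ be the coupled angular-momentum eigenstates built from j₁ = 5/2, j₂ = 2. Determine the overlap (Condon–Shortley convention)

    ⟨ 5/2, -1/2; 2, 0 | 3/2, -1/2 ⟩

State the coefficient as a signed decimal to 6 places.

+0.239046  (= +√(2/35))

√[4·3!2!1!/7! · 2!3!2!2!1!2!] = √(32/35)
  +(−1)^1/∏(1,2,2,1,0,0)! = -1/4  (running -1/4)
  +(−1)^2/∏(2,1,1,0,1,1)! = 1/2  (running 1/4)
⟨..|..⟩ = √(32/35)·(1/4) = +0.239046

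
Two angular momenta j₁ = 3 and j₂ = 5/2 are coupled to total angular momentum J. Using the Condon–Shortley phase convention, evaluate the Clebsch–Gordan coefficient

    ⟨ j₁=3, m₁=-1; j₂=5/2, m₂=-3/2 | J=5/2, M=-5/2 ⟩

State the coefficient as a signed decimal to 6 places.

triangle: 3!·3!·2!/9! = 72/362880
(j±m)!: 2!·4!·1!·4!·0!·5! = 138240
prefactor² = (2J+1)·Δ·N² = 1152/7
  k=1: −1/(1!·2!·3!·0!·0!·2!) = -1/24
Σ = -1/24  ⇒  CG² = 1152/7·(-1/24)² = 2/7
CG = −√(2/7) = -0.534522

−√(2/7) = -0.534522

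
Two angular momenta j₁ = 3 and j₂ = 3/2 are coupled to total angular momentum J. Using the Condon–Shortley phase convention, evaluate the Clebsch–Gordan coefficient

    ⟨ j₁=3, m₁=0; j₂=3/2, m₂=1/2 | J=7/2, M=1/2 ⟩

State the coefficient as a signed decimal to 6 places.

j₁+j₂−J=1  J+j₁−j₂=5  J−j₁+j₂=2  j₁+j₂+J+1=9
(j₁±m₁, j₂±m₂, J±M) = (3,3,2,1,4,3)
P² = 384/7
sum k=0..1:
  [0] +1/24 = 1/24
  [1] −1/12 = -1/12
S = -1/24
C² = P²·S² = 2/21 ; C = -0.308607

-0.308607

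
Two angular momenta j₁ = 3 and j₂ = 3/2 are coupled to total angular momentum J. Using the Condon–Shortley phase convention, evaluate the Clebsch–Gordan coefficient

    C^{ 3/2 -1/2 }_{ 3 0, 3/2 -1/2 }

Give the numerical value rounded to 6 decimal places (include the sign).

−√(9/35) = -0.507093

√[4·3!3!0!/7! · 3!3!1!2!1!2!] = √(144/35)
  +(−1)^1/∏(1,2,2,0,1,0)! = -1/4  (running -1/4)
⟨..|..⟩ = √(144/35)·(-1/4) = -0.507093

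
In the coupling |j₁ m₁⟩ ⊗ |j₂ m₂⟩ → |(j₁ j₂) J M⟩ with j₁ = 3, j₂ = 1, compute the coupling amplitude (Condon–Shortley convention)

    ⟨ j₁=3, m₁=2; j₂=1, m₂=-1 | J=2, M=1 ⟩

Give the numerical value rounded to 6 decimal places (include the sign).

j₁+j₂−J=2  J+j₁−j₂=4  J−j₁+j₂=0  j₁+j₂+J+1=7
(j₁±m₁, j₂±m₂, J±M) = (5,1,0,2,3,1)
P² = 480/7
sum k=0..0:
  [0] +1/12 = 1/12
S = 1/12
C² = P²·S² = 10/21 ; C = +0.690066

+√(10/21) = +0.690066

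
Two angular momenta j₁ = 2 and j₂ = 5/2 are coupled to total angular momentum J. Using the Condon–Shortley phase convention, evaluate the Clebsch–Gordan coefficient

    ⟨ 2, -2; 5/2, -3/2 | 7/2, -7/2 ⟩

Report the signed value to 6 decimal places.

j₁+j₂−J=1  J+j₁−j₂=3  J−j₁+j₂=4  j₁+j₂+J+1=9
(j₁±m₁, j₂±m₂, J±M) = (0,4,1,4,0,7)
P² = 9216
sum k=1..1:
  [1] −1/144 = -1/144
S = -1/144
C² = P²·S² = 4/9 ; C = -0.666667

−√(4/9) = -0.666667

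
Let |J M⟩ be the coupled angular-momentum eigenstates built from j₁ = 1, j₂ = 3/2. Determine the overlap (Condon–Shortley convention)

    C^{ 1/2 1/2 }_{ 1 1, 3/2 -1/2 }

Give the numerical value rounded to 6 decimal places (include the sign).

+√(1/6) ≈ +0.408248

triangle: 2!*0!*1!/4! = 2/24
(j±m)!: 2!*0!*1!*2!*1!*0! = 4
prefactor² = (2J+1)*Δ*N² = 2/3
  k=0: +1/(0!*2!*0!*1!*0!*0!) = 1/2
Σ = 1/2  ⇒  CG² = 2/3*1/2² = 1/6
CG = +√(1/6) = +0.408248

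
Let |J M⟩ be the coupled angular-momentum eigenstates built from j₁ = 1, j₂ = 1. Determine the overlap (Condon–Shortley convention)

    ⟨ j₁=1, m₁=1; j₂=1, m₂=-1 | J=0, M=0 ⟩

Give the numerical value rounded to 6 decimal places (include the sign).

j₁+j₂−J=2  J+j₁−j₂=0  J−j₁+j₂=0  j₁+j₂+J+1=3
(j₁±m₁, j₂±m₂, J±M) = (2,0,0,2,0,0)
P² = 4/3
sum k=0..0:
  [0] +1/2 = 1/2
S = 1/2
C² = P²·S² = 1/3 ; C = +0.577350

+√(1/3) ≈ +0.577350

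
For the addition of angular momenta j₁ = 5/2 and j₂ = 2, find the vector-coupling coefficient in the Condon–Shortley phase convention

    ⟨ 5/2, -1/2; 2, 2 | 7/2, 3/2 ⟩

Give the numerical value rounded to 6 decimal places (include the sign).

−√(8/21) = -0.617213

triangle: 1!*4!*3!/9! = 144/362880
(j±m)!: 2!*3!*4!*0!*5!*2! = 69120
prefactor² = (2J+1)*Δ*N² = 1536/7
  k=1: −1/(1!*0!*2!*3!*2!*0!) = -1/24
Σ = -1/24  ⇒  CG² = 1536/7*(-1/24)² = 8/21
CG = −√(8/21) = -0.617213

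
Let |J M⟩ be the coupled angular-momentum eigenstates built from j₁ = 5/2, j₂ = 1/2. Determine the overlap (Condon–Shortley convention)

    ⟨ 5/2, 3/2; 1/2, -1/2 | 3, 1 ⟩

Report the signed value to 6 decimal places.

+√(1/3) ≈ +0.577350

j₁+j₂−J=0  J+j₁−j₂=5  J−j₁+j₂=1  j₁+j₂+J+1=7
(j₁±m₁, j₂±m₂, J±M) = (4,1,0,1,4,2)
P² = 192
sum k=0..0:
  [0] +1/24 = 1/24
S = 1/24
C² = P²·S² = 1/3 ; C = +0.577350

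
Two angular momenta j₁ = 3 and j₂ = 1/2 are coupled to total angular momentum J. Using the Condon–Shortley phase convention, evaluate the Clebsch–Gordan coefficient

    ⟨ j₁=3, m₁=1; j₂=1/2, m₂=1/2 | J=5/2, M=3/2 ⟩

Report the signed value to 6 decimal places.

−√(2/7) = -0.534522

j₁+j₂−J=1  J+j₁−j₂=5  J−j₁+j₂=0  j₁+j₂+J+1=7
(j₁±m₁, j₂±m₂, J±M) = (4,2,1,0,4,1)
P² = 1152/7
sum k=1..1:
  [1] −1/24 = -1/24
S = -1/24
C² = P²·S² = 2/7 ; C = -0.534522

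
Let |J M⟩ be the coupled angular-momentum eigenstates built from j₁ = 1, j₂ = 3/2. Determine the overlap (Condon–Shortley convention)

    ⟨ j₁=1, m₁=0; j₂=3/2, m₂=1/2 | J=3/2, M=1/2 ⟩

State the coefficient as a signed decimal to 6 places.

-0.258199  (= −√(1/15))

triangle: 1!·1!·2!/5! = 2/120
(j±m)!: 1!·1!·2!·1!·2!·1! = 4
prefactor² = (2J+1)·Δ·N² = 4/15
  k=0: +1/(0!·1!·1!·2!·0!·0!) = 1/2
  k=1: −1/(1!·0!·0!·1!·1!·1!) = -1
Σ = -1/2  ⇒  CG² = 4/15·(-1/2)² = 1/15
CG = −√(1/15) = -0.258199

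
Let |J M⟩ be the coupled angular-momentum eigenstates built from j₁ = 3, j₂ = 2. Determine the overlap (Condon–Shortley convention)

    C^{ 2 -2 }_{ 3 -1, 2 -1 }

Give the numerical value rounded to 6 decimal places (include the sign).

-0.462910  (= −√(3/14))

√[5·3!3!1!/8! · 2!4!1!3!0!4!] = √(216/7)
  +(−1)^1/∏(1,2,3,0,0,1)! = -1/12  (running -1/12)
⟨..|..⟩ = √(216/7)·(-1/12) = -0.462910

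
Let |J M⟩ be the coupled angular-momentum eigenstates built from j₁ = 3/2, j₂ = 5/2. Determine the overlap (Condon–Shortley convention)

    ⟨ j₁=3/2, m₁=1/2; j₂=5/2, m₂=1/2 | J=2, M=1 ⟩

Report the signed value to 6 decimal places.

−√(25/84) = -0.545545

√[5·2!1!3!/7! · 2!1!3!2!3!1!] = √(12/7)
  +(−1)^0/∏(0,2,1,3,0,0)! = 1/12  (running 1/12)
  +(−1)^1/∏(1,1,0,2,1,1)! = -1/2  (running -5/12)
⟨..|..⟩ = √(12/7)·(-5/12) = -0.545545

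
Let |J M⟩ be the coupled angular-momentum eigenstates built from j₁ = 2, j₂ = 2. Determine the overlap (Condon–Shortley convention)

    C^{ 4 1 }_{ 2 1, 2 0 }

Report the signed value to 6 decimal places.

√[9·0!4!4!/9! · 3!1!2!2!5!3!] = √(1728/7)
  +(−1)^0/∏(0,0,1,2,3,2)! = 1/24  (running 1/24)
⟨..|..⟩ = √(1728/7)·(1/24) = +0.654654

+0.654654  (= +√(3/7))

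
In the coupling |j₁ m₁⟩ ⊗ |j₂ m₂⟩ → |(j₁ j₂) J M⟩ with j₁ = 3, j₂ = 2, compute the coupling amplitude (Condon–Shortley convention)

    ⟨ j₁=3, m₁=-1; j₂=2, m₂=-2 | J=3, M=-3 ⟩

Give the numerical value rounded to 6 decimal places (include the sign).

+√(1/6) ≈ +0.408248

j₁+j₂−J=2  J+j₁−j₂=4  J−j₁+j₂=2  j₁+j₂+J+1=9
(j₁±m₁, j₂±m₂, J±M) = (2,4,0,4,0,6)
P² = 1536
sum k=0..0:
  [0] +1/96 = 1/96
S = 1/96
C² = P²·S² = 1/6 ; C = +0.408248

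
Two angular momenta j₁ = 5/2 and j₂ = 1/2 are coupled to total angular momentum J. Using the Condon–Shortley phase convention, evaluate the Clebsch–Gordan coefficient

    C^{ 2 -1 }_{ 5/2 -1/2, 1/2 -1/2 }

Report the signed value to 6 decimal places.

+0.577350

j₁+j₂−J=1  J+j₁−j₂=4  J−j₁+j₂=0  j₁+j₂+J+1=6
(j₁±m₁, j₂±m₂, J±M) = (2,3,0,1,1,3)
P² = 12
sum k=0..0:
  [0] +1/6 = 1/6
S = 1/6
C² = P²·S² = 1/3 ; C = +0.577350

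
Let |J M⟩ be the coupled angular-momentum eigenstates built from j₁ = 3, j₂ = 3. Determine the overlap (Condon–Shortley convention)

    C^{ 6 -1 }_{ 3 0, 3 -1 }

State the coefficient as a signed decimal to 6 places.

+0.615457  (= +√(25/66))

j₁+j₂−J=0  J+j₁−j₂=6  J−j₁+j₂=6  j₁+j₂+J+1=13
(j₁±m₁, j₂±m₂, J±M) = (3,3,2,4,5,7)
P² = 12441600/11
sum k=0..0:
  [0] +1/1728 = 1/1728
S = 1/1728
C² = P²·S² = 25/66 ; C = +0.615457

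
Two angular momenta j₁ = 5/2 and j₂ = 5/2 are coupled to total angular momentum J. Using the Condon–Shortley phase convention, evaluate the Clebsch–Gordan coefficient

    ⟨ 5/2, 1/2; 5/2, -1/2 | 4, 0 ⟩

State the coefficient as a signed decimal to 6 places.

triangle: 1!*4!*4!/10! = 576/3628800
(j±m)!: 3!*2!*2!*3!*4!*4! = 82944
prefactor² = (2J+1)*Δ*N² = 20736/175
  k=0: +1/(0!*1!*2!*2!*2!*2!) = 1/16
  k=1: −1/(1!*0!*1!*1!*3!*3!) = -1/36
Σ = 5/144  ⇒  CG² = 20736/175*5/144² = 1/7
CG = +√(1/7) = +0.377964

+0.377964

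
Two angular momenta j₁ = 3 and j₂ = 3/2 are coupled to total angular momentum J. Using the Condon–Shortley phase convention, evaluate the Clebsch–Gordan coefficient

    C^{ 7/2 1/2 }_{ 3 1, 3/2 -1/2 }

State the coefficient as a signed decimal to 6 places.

triangle: 1!×5!×2!/9! = 240/362880
(j±m)!: 4!×2!×1!×2!×4!×3! = 13824
prefactor² = (2J+1)×Δ×N² = 512/7
  k=0: +1/(0!×1!×2!×1!×3!×1!) = 1/12
  k=1: −1/(1!×0!×1!×0!×4!×2!) = -1/48
Σ = 1/16  ⇒  CG² = 512/7×1/16² = 2/7
CG = +√(2/7) = +0.534522

+0.534522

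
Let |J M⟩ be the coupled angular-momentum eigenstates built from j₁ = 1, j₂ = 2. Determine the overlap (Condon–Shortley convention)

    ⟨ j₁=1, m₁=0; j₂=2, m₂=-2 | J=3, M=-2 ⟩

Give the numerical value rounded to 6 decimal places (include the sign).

√[7·0!2!4!/7! · 1!1!0!4!1!5!] = √(192)
  +(−1)^0/∏(0,0,1,0,1,4)! = 1/24  (running 1/24)
⟨..|..⟩ = √(192)·(1/24) = +0.577350

+0.577350  (= +√(1/3))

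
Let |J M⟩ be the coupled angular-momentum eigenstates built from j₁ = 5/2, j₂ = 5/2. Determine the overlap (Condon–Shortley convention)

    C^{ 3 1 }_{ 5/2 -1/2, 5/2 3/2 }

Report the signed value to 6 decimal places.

j₁+j₂−J=2  J+j₁−j₂=3  J−j₁+j₂=3  j₁+j₂+J+1=9
(j₁±m₁, j₂±m₂, J±M) = (2,3,4,1,4,2)
P² = 96/5
sum k=1..2:
  [1] −1/12 = -1/12
  [2] +1/8 = 1/8
S = 1/24
C² = P²·S² = 1/30 ; C = +0.182574

+√(1/30) ≈ +0.182574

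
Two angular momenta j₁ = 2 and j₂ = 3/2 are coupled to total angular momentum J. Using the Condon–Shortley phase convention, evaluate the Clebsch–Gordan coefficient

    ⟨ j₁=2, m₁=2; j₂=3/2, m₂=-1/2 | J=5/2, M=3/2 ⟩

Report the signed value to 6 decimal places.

√[6·1!3!2!/7! · 4!0!1!2!4!1!] = √(576/35)
  +(−1)^0/∏(0,1,0,1,3,1)! = 1/6  (running 1/6)
⟨..|..⟩ = √(576/35)·(1/6) = +0.676123

+0.676123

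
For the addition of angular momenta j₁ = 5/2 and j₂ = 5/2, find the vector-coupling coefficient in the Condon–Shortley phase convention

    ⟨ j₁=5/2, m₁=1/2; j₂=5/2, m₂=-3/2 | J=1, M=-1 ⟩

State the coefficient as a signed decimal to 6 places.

√[3·4!1!1!/7! · 3!2!1!4!0!2!] = √(288/35)
  +(−1)^1/∏(1,3,1,0,0,1)! = -1/6  (running -1/6)
⟨..|..⟩ = √(288/35)·(-1/6) = -0.478091

−√(8/35) = -0.478091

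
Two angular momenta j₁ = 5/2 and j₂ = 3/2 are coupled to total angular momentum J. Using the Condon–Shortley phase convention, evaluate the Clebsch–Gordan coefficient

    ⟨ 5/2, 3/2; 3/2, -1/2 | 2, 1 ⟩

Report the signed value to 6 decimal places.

triangle: 2!*3!*1!/7! = 12/5040
(j±m)!: 4!*1!*1!*2!*3!*1! = 288
prefactor² = (2J+1)*Δ*N² = 24/7
  k=0: +1/(0!*2!*1!*1!*2!*0!) = 1/4
  k=1: −1/(1!*1!*0!*0!*3!*1!) = -1/6
Σ = 1/12  ⇒  CG² = 24/7*1/12² = 1/42
CG = +√(1/42) = +0.154303

+√(1/42) ≈ +0.154303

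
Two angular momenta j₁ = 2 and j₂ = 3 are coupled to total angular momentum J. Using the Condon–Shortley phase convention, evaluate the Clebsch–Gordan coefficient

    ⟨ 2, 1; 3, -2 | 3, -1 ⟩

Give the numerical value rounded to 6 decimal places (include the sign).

+0.500000

triangle: 2!×2!×4!/9! = 96/362880
(j±m)!: 3!×1!×1!×5!×2!×4! = 34560
prefactor² = (2J+1)×Δ×N² = 64
  k=0: +1/(0!×2!×1!×1!×1!×3!) = 1/12
  k=1: −1/(1!×1!×0!×0!×2!×4!) = -1/48
Σ = 1/16  ⇒  CG² = 64×1/16² = 1/4
CG = +√(1/4) = +0.500000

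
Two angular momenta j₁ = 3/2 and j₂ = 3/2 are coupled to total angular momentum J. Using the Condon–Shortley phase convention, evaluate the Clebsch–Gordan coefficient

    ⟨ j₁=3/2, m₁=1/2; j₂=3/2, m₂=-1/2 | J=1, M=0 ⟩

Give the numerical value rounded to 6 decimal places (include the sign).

j₁+j₂−J=2  J+j₁−j₂=1  J−j₁+j₂=1  j₁+j₂+J+1=5
(j₁±m₁, j₂±m₂, J±M) = (2,1,1,2,1,1)
P² = 1/5
sum k=0..1:
  [0] +1/2 = 1/2
  [1] −1/1 = -1
S = -1/2
C² = P²·S² = 1/20 ; C = -0.223607

−√(1/20) ≈ -0.223607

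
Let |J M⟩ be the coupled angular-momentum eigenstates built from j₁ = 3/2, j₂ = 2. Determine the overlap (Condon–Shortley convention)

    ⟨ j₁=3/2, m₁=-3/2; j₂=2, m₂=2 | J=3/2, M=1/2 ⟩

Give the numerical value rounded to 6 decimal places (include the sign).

√[4·2!1!2!/6! · 0!3!4!0!2!1!] = √(32/5)
  +(−1)^2/∏(2,0,1,2,0,0)! = 1/4  (running 1/4)
⟨..|..⟩ = √(32/5)·(1/4) = +0.632456

+0.632456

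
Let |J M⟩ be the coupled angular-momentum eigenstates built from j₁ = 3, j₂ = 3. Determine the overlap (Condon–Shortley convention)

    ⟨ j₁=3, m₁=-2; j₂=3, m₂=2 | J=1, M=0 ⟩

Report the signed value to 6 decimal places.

+√(1/7) = +0.377964

j₁+j₂−J=5  J+j₁−j₂=1  J−j₁+j₂=1  j₁+j₂+J+1=8
(j₁±m₁, j₂±m₂, J±M) = (1,5,5,1,1,1)
P² = 900/7
sum k=4..5:
  [4] +1/24 = 1/24
  [5] −1/120 = -1/120
S = 1/30
C² = P²·S² = 1/7 ; C = +0.377964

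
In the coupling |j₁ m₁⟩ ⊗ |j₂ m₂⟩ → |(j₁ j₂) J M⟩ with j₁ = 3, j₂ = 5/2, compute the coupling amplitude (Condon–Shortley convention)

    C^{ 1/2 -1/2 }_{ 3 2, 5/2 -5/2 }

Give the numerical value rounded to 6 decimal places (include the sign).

triangle: 5!×1!×0!/7! = 120/5040
(j±m)!: 5!×1!×0!×5!×0!×1! = 14400
prefactor² = (2J+1)×Δ×N² = 4800/7
  k=0: +1/(0!×5!×1!×0!×0!×0!) = 1/120
Σ = 1/120  ⇒  CG² = 4800/7×1/120² = 1/21
CG = +√(1/21) = +0.218218

+√(1/21) ≈ +0.218218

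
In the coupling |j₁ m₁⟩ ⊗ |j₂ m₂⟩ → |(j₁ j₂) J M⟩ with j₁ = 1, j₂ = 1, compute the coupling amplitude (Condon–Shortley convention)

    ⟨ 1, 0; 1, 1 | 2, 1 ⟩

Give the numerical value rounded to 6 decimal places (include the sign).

√[5·0!2!2!/5! · 1!1!2!0!3!1!] = √(2)
  +(−1)^0/∏(0,0,1,2,1,0)! = 1/2  (running 1/2)
⟨..|..⟩ = √(2)·(1/2) = +0.707107

+√(1/2) ≈ +0.707107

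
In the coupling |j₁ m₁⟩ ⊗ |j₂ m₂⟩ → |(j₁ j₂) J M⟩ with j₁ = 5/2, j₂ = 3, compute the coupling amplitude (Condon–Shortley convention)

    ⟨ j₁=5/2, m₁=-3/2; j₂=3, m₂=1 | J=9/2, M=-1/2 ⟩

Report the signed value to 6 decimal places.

√[10·1!4!5!/11! · 1!4!4!2!4!5!] = √(184320/77)
  +(−1)^0/∏(0,1,4,4,0,1)! = 1/576  (running 1/576)
  +(−1)^1/∏(1,0,3,3,1,2)! = -1/72  (running -7/576)
⟨..|..⟩ = √(184320/77)·(-7/576) = -0.594588

-0.594588  (= −√(35/99))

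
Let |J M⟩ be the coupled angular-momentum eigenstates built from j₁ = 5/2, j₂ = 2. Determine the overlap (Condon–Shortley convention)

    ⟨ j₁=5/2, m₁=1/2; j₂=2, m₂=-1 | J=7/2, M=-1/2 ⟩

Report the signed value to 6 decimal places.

+0.557773  (= +√(14/45))

triangle: 1!×4!×3!/9! = 144/362880
(j±m)!: 3!×2!×1!×3!×3!×4! = 10368
prefactor² = (2J+1)×Δ×N² = 1152/35
  k=0: +1/(0!×1!×2!×1!×2!×2!) = 1/8
  k=1: −1/(1!×0!×1!×0!×3!×3!) = -1/36
Σ = 7/72  ⇒  CG² = 1152/35×7/72² = 14/45
CG = +√(14/45) = +0.557773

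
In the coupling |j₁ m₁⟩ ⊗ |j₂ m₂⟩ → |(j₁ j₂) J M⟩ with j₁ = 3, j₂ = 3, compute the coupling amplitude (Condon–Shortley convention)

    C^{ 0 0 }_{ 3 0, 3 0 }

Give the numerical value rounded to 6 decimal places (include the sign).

j₁+j₂−J=6  J+j₁−j₂=0  J−j₁+j₂=0  j₁+j₂+J+1=7
(j₁±m₁, j₂±m₂, J±M) = (3,3,3,3,0,0)
P² = 1296/7
sum k=3..3:
  [3] −1/36 = -1/36
S = -1/36
C² = P²·S² = 1/7 ; C = -0.377964

-0.377964  (= −√(1/7))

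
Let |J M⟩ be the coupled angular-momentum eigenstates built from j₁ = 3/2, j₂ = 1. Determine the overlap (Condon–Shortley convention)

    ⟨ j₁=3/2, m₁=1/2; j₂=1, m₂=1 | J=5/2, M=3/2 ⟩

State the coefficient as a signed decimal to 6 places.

√[6·0!3!2!/6! · 2!1!2!0!4!1!] = √(48/5)
  +(−1)^0/∏(0,0,1,2,2,0)! = 1/4  (running 1/4)
⟨..|..⟩ = √(48/5)·(1/4) = +0.774597

+√(3/5) ≈ +0.774597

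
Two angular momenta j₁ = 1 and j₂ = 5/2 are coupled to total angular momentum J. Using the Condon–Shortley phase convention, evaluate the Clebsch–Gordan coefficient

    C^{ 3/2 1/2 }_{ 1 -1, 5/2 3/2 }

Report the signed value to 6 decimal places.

j₁+j₂−J=2  J+j₁−j₂=0  J−j₁+j₂=3  j₁+j₂+J+1=6
(j₁±m₁, j₂±m₂, J±M) = (0,2,4,1,2,1)
P² = 32/5
sum k=2..2:
  [2] +1/4 = 1/4
S = 1/4
C² = P²·S² = 2/5 ; C = +0.632456

+√(2/5) ≈ +0.632456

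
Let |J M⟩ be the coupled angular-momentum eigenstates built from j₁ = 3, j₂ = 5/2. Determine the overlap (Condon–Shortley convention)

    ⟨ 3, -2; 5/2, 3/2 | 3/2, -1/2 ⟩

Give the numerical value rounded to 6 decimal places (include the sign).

−√(1/21) ≈ -0.218218

j₁+j₂−J=4  J+j₁−j₂=2  J−j₁+j₂=1  j₁+j₂+J+1=8
(j₁±m₁, j₂±m₂, J±M) = (1,5,4,1,1,2)
P² = 192/7
sum k=3..4:
  [3] −1/12 = -1/12
  [4] +1/24 = 1/24
S = -1/24
C² = P²·S² = 1/21 ; C = -0.218218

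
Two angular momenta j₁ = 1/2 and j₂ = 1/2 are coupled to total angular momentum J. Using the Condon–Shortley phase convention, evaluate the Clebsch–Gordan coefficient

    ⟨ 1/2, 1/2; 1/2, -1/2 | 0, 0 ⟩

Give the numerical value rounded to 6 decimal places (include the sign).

triangle: 1!·0!·0!/2! = 1/2
(j±m)!: 1!·0!·0!·1!·0!·0! = 1
prefactor² = (2J+1)·Δ·N² = 1/2
  k=0: +1/(0!·1!·0!·0!·0!·0!) = 1
Σ = 1  ⇒  CG² = 1/2·1² = 1/2
CG = +√(1/2) = +0.707107

+√(1/2) = +0.707107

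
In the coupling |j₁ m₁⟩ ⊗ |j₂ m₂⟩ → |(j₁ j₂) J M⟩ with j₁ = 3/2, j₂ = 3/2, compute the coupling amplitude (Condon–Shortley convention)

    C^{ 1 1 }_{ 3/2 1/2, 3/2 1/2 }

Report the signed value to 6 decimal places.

−√(2/5) = -0.632456

j₁+j₂−J=2  J+j₁−j₂=1  J−j₁+j₂=1  j₁+j₂+J+1=5
(j₁±m₁, j₂±m₂, J±M) = (2,1,2,1,2,0)
P² = 2/5
sum k=1..1:
  [1] −1/1 = -1
S = -1
C² = P²·S² = 2/5 ; C = -0.632456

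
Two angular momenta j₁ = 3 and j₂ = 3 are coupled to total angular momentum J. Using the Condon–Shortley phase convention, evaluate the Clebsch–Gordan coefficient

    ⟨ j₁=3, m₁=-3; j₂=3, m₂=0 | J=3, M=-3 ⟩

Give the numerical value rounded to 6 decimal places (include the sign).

triangle: 3!·3!·3!/10! = 216/3628800
(j±m)!: 0!·6!·3!·3!·0!·6! = 18662400
prefactor² = (2J+1)·Δ·N² = 7776
  k=3: −1/(3!·0!·3!·0!·0!·3!) = -1/216
Σ = -1/216  ⇒  CG² = 7776·(-1/216)² = 1/6
CG = −√(1/6) = -0.408248

-0.408248  (= −√(1/6))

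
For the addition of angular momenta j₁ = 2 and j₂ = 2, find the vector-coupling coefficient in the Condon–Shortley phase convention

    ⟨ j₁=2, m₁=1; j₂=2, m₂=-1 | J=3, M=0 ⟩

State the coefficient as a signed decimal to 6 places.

+0.632456

triangle: 1!×3!×3!/8! = 36/40320
(j±m)!: 3!×1!×1!×3!×3!×3! = 1296
prefactor² = (2J+1)×Δ×N² = 81/10
  k=0: +1/(0!×1!×1!×1!×2!×2!) = 1/4
  k=1: −1/(1!×0!×0!×0!×3!×3!) = -1/36
Σ = 2/9  ⇒  CG² = 81/10×2/9² = 2/5
CG = +√(2/5) = +0.632456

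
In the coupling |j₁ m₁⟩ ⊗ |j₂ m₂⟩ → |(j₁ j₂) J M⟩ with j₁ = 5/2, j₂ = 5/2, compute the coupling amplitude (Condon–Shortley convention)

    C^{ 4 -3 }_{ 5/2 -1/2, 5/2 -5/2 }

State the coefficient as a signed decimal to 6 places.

+0.707107  (= +√(1/2))

j₁+j₂−J=1  J+j₁−j₂=4  J−j₁+j₂=4  j₁+j₂+J+1=10
(j₁±m₁, j₂±m₂, J±M) = (2,3,0,5,1,7)
P² = 10368
sum k=0..0:
  [0] +1/144 = 1/144
S = 1/144
C² = P²·S² = 1/2 ; C = +0.707107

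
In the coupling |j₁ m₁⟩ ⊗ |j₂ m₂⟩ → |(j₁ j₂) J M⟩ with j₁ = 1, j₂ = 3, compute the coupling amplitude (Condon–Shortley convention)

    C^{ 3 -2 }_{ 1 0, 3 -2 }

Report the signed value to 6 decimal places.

triangle: 1!*1!*5!/8! = 120/40320
(j±m)!: 1!*1!*1!*5!*1!*5! = 14400
prefactor² = (2J+1)*Δ*N² = 300
  k=0: +1/(0!*1!*1!*1!*0!*4!) = 1/24
  k=1: −1/(1!*0!*0!*0!*1!*5!) = -1/120
Σ = 1/30  ⇒  CG² = 300*1/30² = 1/3
CG = +√(1/3) = +0.577350

+√(1/3) ≈ +0.577350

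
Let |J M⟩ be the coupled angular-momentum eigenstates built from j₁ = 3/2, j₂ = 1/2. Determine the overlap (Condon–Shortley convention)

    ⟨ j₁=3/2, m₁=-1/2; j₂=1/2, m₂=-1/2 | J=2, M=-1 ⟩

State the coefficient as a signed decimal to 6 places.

j₁+j₂−J=0  J+j₁−j₂=3  J−j₁+j₂=1  j₁+j₂+J+1=5
(j₁±m₁, j₂±m₂, J±M) = (1,2,0,1,1,3)
P² = 3
sum k=0..0:
  [0] +1/2 = 1/2
S = 1/2
C² = P²·S² = 3/4 ; C = +0.866025

+0.866025  (= +√(3/4))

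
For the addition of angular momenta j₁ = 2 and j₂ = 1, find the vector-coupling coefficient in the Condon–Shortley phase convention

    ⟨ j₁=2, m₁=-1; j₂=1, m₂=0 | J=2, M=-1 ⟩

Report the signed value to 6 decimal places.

-0.408248  (= −√(1/6))

√[5·1!3!1!/6! · 1!3!1!1!1!3!] = √(3/2)
  +(−1)^0/∏(0,1,3,1,0,0)! = 1/6  (running 1/6)
  +(−1)^1/∏(1,0,2,0,1,1)! = -1/2  (running -1/3)
⟨..|..⟩ = √(3/2)·(-1/3) = -0.408248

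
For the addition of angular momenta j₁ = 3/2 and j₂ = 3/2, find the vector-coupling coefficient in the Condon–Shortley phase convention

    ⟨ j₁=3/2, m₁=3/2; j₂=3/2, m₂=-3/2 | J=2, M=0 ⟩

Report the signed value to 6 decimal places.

+0.500000  (= +√(1/4))

triangle: 1!·2!·2!/6! = 4/720
(j±m)!: 3!·0!·0!·3!·2!·2! = 144
prefactor² = (2J+1)·Δ·N² = 4
  k=0: +1/(0!·1!·0!·0!·2!·2!) = 1/4
Σ = 1/4  ⇒  CG² = 4·1/4² = 1/4
CG = +√(1/4) = +0.500000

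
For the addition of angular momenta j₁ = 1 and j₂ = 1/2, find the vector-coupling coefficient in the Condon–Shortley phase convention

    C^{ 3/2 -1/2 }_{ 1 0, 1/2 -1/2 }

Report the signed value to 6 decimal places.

√[4·0!2!1!/4! · 1!1!0!1!1!2!] = √(2/3)
  +(−1)^0/∏(0,0,1,0,1,1)! = 1  (running 1)
⟨..|..⟩ = √(2/3)·(1) = +0.816497

+0.816497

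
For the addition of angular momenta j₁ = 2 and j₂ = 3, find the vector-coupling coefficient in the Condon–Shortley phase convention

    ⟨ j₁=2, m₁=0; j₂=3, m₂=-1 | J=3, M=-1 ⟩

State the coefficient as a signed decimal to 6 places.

−√(3/20) = -0.387298

j₁+j₂−J=2  J+j₁−j₂=2  J−j₁+j₂=4  j₁+j₂+J+1=9
(j₁±m₁, j₂±m₂, J±M) = (2,2,2,4,2,4)
P² = 256/15
sum k=0..2:
  [0] +1/16 = 1/16
  [1] −1/6 = -1/6
  [2] +1/96 = 1/96
S = -3/32
C² = P²·S² = 3/20 ; C = -0.387298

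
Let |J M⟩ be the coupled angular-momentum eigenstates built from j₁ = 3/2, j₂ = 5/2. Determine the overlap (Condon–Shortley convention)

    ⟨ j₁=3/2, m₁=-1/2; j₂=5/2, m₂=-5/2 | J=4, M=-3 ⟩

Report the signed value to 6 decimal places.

+√(3/8) ≈ +0.612372

√[9·0!3!5!/9! · 1!2!0!5!1!7!] = √(21600)
  +(−1)^0/∏(0,0,2,0,1,5)! = 1/240  (running 1/240)
⟨..|..⟩ = √(21600)·(1/240) = +0.612372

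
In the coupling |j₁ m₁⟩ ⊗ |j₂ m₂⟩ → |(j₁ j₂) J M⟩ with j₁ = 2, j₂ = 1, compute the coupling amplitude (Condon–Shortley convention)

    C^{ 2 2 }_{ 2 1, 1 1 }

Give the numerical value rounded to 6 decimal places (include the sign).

triangle: 1!·3!·1!/6! = 6/720
(j±m)!: 3!·1!·2!·0!·4!·0! = 288
prefactor² = (2J+1)·Δ·N² = 12
  k=1: −1/(1!·0!·0!·1!·3!·0!) = -1/6
Σ = -1/6  ⇒  CG² = 12·(-1/6)² = 1/3
CG = −√(1/3) = -0.577350

−√(1/3) = -0.577350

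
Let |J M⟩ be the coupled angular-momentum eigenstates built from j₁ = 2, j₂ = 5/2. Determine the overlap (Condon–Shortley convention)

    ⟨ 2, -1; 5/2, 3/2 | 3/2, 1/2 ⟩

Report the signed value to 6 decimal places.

+0.138013  (= +√(2/105))

j₁+j₂−J=3  J+j₁−j₂=1  J−j₁+j₂=2  j₁+j₂+J+1=7
(j₁±m₁, j₂±m₂, J±M) = (1,3,4,1,2,1)
P² = 96/35
sum k=2..3:
  [2] +1/4 = 1/4
  [3] −1/6 = -1/6
S = 1/12
C² = P²·S² = 2/105 ; C = +0.138013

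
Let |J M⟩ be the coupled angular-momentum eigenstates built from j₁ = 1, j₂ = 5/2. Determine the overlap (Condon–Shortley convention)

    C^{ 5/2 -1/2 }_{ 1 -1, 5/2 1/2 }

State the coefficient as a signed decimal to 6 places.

triangle: 1!·1!·4!/7! = 24/5040
(j±m)!: 0!·2!·3!·2!·2!·3! = 288
prefactor² = (2J+1)·Δ·N² = 288/35
  k=1: −1/(1!·0!·1!·2!·0!·2!) = -1/4
Σ = -1/4  ⇒  CG² = 288/35·(-1/4)² = 18/35
CG = −√(18/35) = -0.717137

−√(18/35) = -0.717137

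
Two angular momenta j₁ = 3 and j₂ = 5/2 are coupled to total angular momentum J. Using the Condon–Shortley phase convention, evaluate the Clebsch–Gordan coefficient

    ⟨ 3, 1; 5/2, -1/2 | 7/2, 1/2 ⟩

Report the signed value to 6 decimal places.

j₁+j₂−J=2  J+j₁−j₂=4  J−j₁+j₂=3  j₁+j₂+J+1=10
(j₁±m₁, j₂±m₂, J±M) = (4,2,2,3,4,3)
P² = 9216/175
sum k=0..2:
  [0] +1/16 = 1/16
  [1] −1/12 = -1/12
  [2] +1/288 = 1/288
S = -5/288
C² = P²·S² = 1/63 ; C = -0.125988

−√(1/63) ≈ -0.125988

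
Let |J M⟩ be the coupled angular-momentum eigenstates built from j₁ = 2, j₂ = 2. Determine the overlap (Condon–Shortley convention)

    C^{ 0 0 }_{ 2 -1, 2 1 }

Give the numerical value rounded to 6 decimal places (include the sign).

-0.447214

j₁+j₂−J=4  J+j₁−j₂=0  J−j₁+j₂=0  j₁+j₂+J+1=5
(j₁±m₁, j₂±m₂, J±M) = (1,3,3,1,0,0)
P² = 36/5
sum k=3..3:
  [3] −1/6 = -1/6
S = -1/6
C² = P²·S² = 1/5 ; C = -0.447214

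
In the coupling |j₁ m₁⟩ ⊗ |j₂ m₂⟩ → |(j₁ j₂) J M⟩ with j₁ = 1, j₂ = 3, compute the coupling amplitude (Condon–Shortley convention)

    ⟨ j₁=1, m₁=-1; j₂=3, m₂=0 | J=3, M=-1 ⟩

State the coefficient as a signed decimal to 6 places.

j₁+j₂−J=1  J+j₁−j₂=1  J−j₁+j₂=5  j₁+j₂+J+1=8
(j₁±m₁, j₂±m₂, J±M) = (0,2,3,3,2,4)
P² = 72
sum k=1..1:
  [1] −1/12 = -1/12
S = -1/12
C² = P²·S² = 1/2 ; C = -0.707107

-0.707107  (= −√(1/2))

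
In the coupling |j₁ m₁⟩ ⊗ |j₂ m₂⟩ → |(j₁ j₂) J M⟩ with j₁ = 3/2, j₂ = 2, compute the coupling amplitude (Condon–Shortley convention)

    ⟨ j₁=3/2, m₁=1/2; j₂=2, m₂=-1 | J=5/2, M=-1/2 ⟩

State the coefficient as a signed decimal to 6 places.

+0.597614

√[6·1!2!3!/7! · 2!1!1!3!2!3!] = √(72/35)
  +(−1)^0/∏(0,1,1,1,1,2)! = 1/2  (running 1/2)
  +(−1)^1/∏(1,0,0,0,2,3)! = -1/12  (running 5/12)
⟨..|..⟩ = √(72/35)·(5/12) = +0.597614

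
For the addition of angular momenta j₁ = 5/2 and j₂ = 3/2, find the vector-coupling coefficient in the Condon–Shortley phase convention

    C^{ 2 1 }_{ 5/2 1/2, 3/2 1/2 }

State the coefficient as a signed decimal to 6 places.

-0.545545

j₁+j₂−J=2  J+j₁−j₂=3  J−j₁+j₂=1  j₁+j₂+J+1=7
(j₁±m₁, j₂±m₂, J±M) = (3,2,2,1,3,1)
P² = 12/7
sum k=1..2:
  [1] −1/2 = -1/2
  [2] +1/12 = 1/12
S = -5/12
C² = P²·S² = 25/84 ; C = -0.545545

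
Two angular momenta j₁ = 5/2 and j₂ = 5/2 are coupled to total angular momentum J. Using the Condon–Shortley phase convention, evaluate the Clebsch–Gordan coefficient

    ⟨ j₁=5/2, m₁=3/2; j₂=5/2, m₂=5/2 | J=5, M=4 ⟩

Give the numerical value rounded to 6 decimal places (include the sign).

√[11·0!5!5!/11! · 4!1!5!0!9!1!] = √(4147200)
  +(−1)^0/∏(0,0,1,5,4,0)! = 1/2880  (running 1/2880)
⟨..|..⟩ = √(4147200)·(1/2880) = +0.707107

+√(1/2) = +0.707107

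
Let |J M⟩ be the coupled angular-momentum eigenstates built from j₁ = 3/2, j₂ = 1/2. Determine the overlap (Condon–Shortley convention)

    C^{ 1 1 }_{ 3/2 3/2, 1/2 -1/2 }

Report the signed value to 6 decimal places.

j₁+j₂−J=1  J+j₁−j₂=2  J−j₁+j₂=0  j₁+j₂+J+1=4
(j₁±m₁, j₂±m₂, J±M) = (3,0,0,1,2,0)
P² = 3
sum k=0..0:
  [0] +1/2 = 1/2
S = 1/2
C² = P²·S² = 3/4 ; C = +0.866025

+0.866025  (= +√(3/4))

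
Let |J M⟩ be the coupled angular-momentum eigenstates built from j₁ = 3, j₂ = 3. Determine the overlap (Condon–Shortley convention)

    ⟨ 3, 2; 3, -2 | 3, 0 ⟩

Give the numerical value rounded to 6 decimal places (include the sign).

j₁+j₂−J=3  J+j₁−j₂=3  J−j₁+j₂=3  j₁+j₂+J+1=10
(j₁±m₁, j₂±m₂, J±M) = (5,1,1,5,3,3)
P² = 216
sum k=0..1:
  [0] +1/24 = 1/24
  [1] −1/72 = -1/72
S = 1/36
C² = P²·S² = 1/6 ; C = +0.408248

+√(1/6) = +0.408248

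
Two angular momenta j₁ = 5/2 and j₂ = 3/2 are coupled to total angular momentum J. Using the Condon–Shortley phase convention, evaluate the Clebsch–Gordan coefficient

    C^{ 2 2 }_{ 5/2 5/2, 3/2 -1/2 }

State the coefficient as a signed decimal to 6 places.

√[5·2!3!1!/7! · 5!0!1!2!4!0!] = √(480/7)
  +(−1)^0/∏(0,2,0,1,3,0)! = 1/12  (running 1/12)
⟨..|..⟩ = √(480/7)·(1/12) = +0.690066

+0.690066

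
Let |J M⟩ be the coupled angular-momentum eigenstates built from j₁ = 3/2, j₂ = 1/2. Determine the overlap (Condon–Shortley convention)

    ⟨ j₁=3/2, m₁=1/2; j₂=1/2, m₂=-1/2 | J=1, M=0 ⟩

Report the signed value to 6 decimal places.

+√(1/2) ≈ +0.707107

triangle: 1!×2!×0!/4! = 2/24
(j±m)!: 2!×1!×0!×1!×1!×1! = 2
prefactor² = (2J+1)×Δ×N² = 1/2
  k=0: +1/(0!×1!×1!×0!×1!×0!) = 1
Σ = 1  ⇒  CG² = 1/2×1² = 1/2
CG = +√(1/2) = +0.707107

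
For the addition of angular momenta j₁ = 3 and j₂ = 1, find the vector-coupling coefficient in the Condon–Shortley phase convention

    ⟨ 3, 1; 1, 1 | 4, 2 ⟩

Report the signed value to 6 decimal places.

√[9·0!6!2!/9! · 4!2!2!0!6!2!] = √(34560/7)
  +(−1)^0/∏(0,0,2,2,4,0)! = 1/96  (running 1/96)
⟨..|..⟩ = √(34560/7)·(1/96) = +0.731925

+√(15/28) ≈ +0.731925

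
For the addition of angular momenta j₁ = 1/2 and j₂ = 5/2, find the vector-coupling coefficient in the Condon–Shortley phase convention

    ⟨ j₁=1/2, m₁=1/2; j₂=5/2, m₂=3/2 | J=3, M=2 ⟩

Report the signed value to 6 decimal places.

+√(5/6) ≈ +0.912871

√[7·0!1!5!/7! · 1!0!4!1!5!1!] = √(480)
  +(−1)^0/∏(0,0,0,4,1,1)! = 1/24  (running 1/24)
⟨..|..⟩ = √(480)·(1/24) = +0.912871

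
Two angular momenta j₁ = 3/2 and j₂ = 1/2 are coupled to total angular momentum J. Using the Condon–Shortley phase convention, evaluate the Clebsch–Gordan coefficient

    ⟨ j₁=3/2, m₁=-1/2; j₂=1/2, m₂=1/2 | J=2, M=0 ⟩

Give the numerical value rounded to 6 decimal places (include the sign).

+√(1/2) = +0.707107

j₁+j₂−J=0  J+j₁−j₂=3  J−j₁+j₂=1  j₁+j₂+J+1=5
(j₁±m₁, j₂±m₂, J±M) = (1,2,1,0,2,2)
P² = 2
sum k=0..0:
  [0] +1/2 = 1/2
S = 1/2
C² = P²·S² = 1/2 ; C = +0.707107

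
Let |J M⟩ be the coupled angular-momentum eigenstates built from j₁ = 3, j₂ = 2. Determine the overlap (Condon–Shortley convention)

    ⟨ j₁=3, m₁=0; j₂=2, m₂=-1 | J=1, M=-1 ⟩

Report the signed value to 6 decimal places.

-0.292770  (= −√(3/35))

triangle: 4!·2!·0!/7! = 48/5040
(j±m)!: 3!·3!·1!·3!·0!·2! = 432
prefactor² = (2J+1)·Δ·N² = 432/35
  k=1: −1/(1!·3!·2!·0!·0!·0!) = -1/12
Σ = -1/12  ⇒  CG² = 432/35·(-1/12)² = 3/35
CG = −√(3/35) = -0.292770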